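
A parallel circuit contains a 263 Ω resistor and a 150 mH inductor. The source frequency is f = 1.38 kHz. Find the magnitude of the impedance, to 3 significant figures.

ω = 2πf = 8671 rad/s
X_L = ωL = 1300 Ω
Parallel: admittances add. Y = 1/R + 1/(jωL)
Y = (0.00380 − j0.000769) S
|Y| = 0.00388 S → |Z| = 1/|Y| = 258 Ω, ∠Z = −∠Y = 11.4°

258 Ω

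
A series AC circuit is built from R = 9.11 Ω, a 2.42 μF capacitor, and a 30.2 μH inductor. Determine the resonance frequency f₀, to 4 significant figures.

ω₀ = 1/√(LC) = 1/√(3.02e-05 × 2.42e-06) = 117000 rad/s
f₀ = ω₀/(2π) = 18.62 kHz

18.62 kHz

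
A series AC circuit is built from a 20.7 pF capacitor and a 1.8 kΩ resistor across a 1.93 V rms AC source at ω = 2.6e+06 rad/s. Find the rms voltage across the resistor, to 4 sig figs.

X_C = 1/(ωC) = 18580 Ω
Z = 1800 − j18580 Ω
|Z| = √(1800² + 18580²) = 18670 Ω
I = V/|Z| = 103.4 μA
V_R = I·|Z_R| = 0.0001034 × 1800 = 0.1861 V

0.1861 V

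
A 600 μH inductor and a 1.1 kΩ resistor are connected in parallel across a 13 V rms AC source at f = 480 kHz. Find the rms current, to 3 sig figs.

13.8 mA

ω = 2πf = 3.016e+06 rad/s
X_L = ωL = 1810 Ω
Parallel: admittances add. Y = 1/R + 1/(jωL)
Y = (0.000909 − j0.000553) S
|Y| = 0.00106 S → |Z| = 1/|Y| = 940 Ω, ∠Z = −∠Y = 31.3°
I = V/|Z| = 13/940 = 13.8 mA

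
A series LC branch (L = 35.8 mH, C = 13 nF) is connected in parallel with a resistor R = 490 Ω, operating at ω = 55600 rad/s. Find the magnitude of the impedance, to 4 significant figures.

381.3 Ω

X_L = ωL = 1990 Ω
X_C = 1/(ωC) = 1384 Ω
Branch 1: Z₁ = R = 490.0 Ω
Branch 2 (series LC): Z₂ = j(X_L − X_C) = j607.0 Ω
Parallel: Z = Z₁Z₂/(Z₁+Z₂), |Z| = 381.3 Ω, ∠Z = 38.91°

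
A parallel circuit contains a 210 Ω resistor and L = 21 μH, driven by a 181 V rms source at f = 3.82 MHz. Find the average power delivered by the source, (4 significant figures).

ω = 2πf = 2.4e+07 rad/s
X_L = ωL = 504.0 Ω
Parallel: admittances add. Y = 1/R + 1/(jωL)
Y = (0.004762 − j0.001984) S
|Y| = 0.005159 S → |Z| = 1/|Y| = 193.8 Ω, ∠Z = −∠Y = 22.62°
I = V/|Z| = 933.7 mA
P = VI cos φ = 181 × 0.9337 × cos(22.62°) = 156.0 W

156.0 W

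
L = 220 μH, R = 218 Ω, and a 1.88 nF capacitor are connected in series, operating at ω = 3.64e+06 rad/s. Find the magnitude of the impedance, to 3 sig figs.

690 Ω

X_L = ωL = 801 Ω
X_C = 1/(ωC) = 146 Ω
Net reactance X = X_L − X_C = 655 Ω
Z = 218 + j655 Ω
|Z| = √(218² + 655²) = 690 Ω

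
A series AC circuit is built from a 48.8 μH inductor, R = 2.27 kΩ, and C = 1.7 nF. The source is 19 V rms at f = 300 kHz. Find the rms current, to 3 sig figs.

ω = 2πf = 1.885e+06 rad/s
X_L = ωL = 92.0 Ω
X_C = 1/(ωC) = 312 Ω
Net reactance X = X_L − X_C = -220 Ω
Z = 2270 − j220 Ω
|Z| = √(2270² + 220²) = 2280 Ω
I = V/|Z| = 19/2280 = 8.33 mA

8.33 mA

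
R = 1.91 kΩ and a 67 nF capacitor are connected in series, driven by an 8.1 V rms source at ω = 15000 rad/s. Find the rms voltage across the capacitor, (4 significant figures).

X_C = 1/(ωC) = 995.0 Ω
Z = 1910 − j995.0 Ω
|Z| = √(1910² + 995.0²) = 2154 Ω
I = V/|Z| = 3.761 mA
V_C = I·|Z_C| = 0.003761 × 995.0 = 3.742 V

3.742 V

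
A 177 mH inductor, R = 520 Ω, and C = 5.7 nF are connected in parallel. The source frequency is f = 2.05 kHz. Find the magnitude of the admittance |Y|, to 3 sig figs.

1.96 mS

ω = 2πf = 12880 rad/s
X_L = ωL = 2280 Ω
X_C = 1/(ωC) = 13600 Ω
Parallel: admittances add. Y = 1/R + 1/(jωL) + jωC
Y = (0.00192 − j0.000365) S
|Y| = 0.00196 S → |Z| = 1/|Y| = 511 Ω, ∠Z = −∠Y = 10.8°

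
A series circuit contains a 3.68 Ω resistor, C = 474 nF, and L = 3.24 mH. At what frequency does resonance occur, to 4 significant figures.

4.061 kHz

ω₀ = 1/√(LC) = 1/√(0.00324 × 4.74e-07) = 25520 rad/s
f₀ = ω₀/(2π) = 4.061 kHz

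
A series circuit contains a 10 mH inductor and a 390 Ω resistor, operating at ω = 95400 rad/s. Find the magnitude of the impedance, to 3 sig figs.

X_L = ωL = 954 Ω
Z = 390 + j954 Ω
|Z| = √(390² + 954²) = 1030 Ω

1030 Ω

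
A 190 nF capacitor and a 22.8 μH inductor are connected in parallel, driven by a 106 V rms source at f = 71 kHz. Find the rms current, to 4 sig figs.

ω = 2πf = 446100 rad/s
X_L = ωL = 10.17 Ω
X_C = 1/(ωC) = 11.80 Ω
Parallel: admittances add. Y = 1/(jωL) + jωC
Y = (0 − j0.01356) S
|Y| = 0.01356 S → |Z| = 1/|Y| = 73.77 Ω, ∠Z = −∠Y = 90.00°
I = V/|Z| = 106/73.77 = 1.437 A

1.437 A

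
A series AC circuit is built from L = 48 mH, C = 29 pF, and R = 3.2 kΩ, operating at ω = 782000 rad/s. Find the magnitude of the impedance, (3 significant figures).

X_L = ωL = 37500 Ω
X_C = 1/(ωC) = 44100 Ω
Net reactance X = X_L − X_C = -6560 Ω
Z = 3200 − j6560 Ω
|Z| = √(3200² + 6560²) = 7300 Ω

7300 Ω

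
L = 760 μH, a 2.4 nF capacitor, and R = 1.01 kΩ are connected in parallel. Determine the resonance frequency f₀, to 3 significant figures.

118 kHz

ω₀ = 1/√(LC) = 1/√(0.00076 × 2.4e-09) = 740400 rad/s
f₀ = ω₀/(2π) = 118 kHz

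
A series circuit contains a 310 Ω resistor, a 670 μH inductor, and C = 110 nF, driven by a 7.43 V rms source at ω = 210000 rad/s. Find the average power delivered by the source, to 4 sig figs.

162.1 mW

X_L = ωL = 140.7 Ω
X_C = 1/(ωC) = 43.29 Ω
Net reactance X = X_L − X_C = 97.41 Ω
Z = 310.0 + j97.41 Ω
|Z| = √(310.0² + 97.41²) = 324.9 Ω
∠Z = arctan(97.41/310.0) = 17.44°
I = V/|Z| = 22.87 mA
P = VI cos φ = 7.43 × 0.02287 × cos(17.44°) = 162.1 mW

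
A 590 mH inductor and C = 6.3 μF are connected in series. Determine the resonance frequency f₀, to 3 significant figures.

ω₀ = 1/√(LC) = 1/√(0.59 × 6.3e-06) = 518.7 rad/s
f₀ = ω₀/(2π) = 82.6 Hz

82.6 Hz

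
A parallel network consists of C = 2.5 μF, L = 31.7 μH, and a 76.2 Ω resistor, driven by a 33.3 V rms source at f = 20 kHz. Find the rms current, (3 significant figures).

2.15 A

ω = 2πf = 125700 rad/s
X_L = ωL = 3.98 Ω
X_C = 1/(ωC) = 3.18 Ω
Parallel: admittances add. Y = 1/R + 1/(jωL) + jωC
Y = (0.0131 + j0.0631) S
|Y| = 0.0645 S → |Z| = 1/|Y| = 15.5 Ω, ∠Z = −∠Y = -78.3°
I = V/|Z| = 33.3/15.5 = 2.15 A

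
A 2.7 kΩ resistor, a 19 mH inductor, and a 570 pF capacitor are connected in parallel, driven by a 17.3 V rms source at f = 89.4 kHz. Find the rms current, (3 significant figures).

7.51 mA

ω = 2πf = 561700 rad/s
X_L = ωL = 10700 Ω
X_C = 1/(ωC) = 3120 Ω
Parallel: admittances add. Y = 1/R + 1/(jωL) + jωC
Y = (0.000370 + j0.000226) S
|Y| = 0.000434 S → |Z| = 1/|Y| = 2300 Ω, ∠Z = −∠Y = -31.4°
I = V/|Z| = 17.3/2300 = 7.51 mA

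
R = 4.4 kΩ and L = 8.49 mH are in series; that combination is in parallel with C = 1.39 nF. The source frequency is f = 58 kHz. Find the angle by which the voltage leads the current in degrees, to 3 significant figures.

ω = 2πf = 364400 rad/s
X_L = ωL = 3090 Ω
X_C = 1/(ωC) = 1970 Ω
Branch 1 (R+jX_L): Z₁ = 4400 + j3090 Ω, |Z₁| = 5380 Ω
Branch 2 (−jX_C): Z₂ = −j1970 Ω
Parallel: Z = Z₁Z₂/(Z₁+Z₂), |Z| = 2340 Ω, ∠Z = -69.2°

-69.2°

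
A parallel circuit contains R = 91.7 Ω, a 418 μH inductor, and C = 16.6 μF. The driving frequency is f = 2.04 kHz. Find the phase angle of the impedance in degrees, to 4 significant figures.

-67.35°

ω = 2πf = 12820 rad/s
X_L = ωL = 5.358 Ω
X_C = 1/(ωC) = 4.700 Ω
Parallel: admittances add. Y = 1/R + 1/(jωL) + jωC
Y = (0.01091 + j0.02613) S
|Y| = 0.02831 S → |Z| = 1/|Y| = 35.32 Ω, ∠Z = −∠Y = -67.35°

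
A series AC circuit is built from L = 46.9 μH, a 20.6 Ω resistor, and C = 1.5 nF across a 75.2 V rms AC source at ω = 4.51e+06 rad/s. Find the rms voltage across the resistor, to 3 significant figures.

23.1 V

X_L = ωL = 212 Ω
X_C = 1/(ωC) = 148 Ω
Net reactance X = X_L − X_C = 63.7 Ω
Z = 20.6 + j63.7 Ω
|Z| = √(20.6² + 63.7²) = 66.9 Ω
I = V/|Z| = 1.12 A
V_R = I·|Z_R| = 1.12 × 20.6 = 23.1 V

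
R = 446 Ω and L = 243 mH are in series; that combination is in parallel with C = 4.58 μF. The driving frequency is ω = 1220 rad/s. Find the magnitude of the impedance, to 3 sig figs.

X_L = ωL = 296 Ω
X_C = 1/(ωC) = 179 Ω
Branch 1 (R+jX_L): Z₁ = 446 + j296 Ω, |Z₁| = 536 Ω
Branch 2 (−jX_C): Z₂ = −j179 Ω
Parallel: Z = Z₁Z₂/(Z₁+Z₂), |Z| = 208 Ω, ∠Z = -71.1°

208 Ω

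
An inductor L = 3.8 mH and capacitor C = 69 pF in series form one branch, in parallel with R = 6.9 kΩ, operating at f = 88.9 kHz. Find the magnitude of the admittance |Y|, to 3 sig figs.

151 μS

ω = 2πf = 558600 rad/s
X_L = ωL = 2120 Ω
X_C = 1/(ωC) = 25900 Ω
Branch 1: Z₁ = R = 6900 Ω
Branch 2 (series LC): Z₂ = j(X_L − X_C) = −j23800 Ω
Parallel: Z = Z₁Z₂/(Z₁+Z₂), |Z| = 6630 Ω, ∠Z = -16.2°
|Y| = 1/|Z| = 151 μS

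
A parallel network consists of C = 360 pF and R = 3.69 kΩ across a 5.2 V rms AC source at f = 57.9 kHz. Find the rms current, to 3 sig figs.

1.57 mA

ω = 2πf = 363800 rad/s
X_C = 1/(ωC) = 7640 Ω
Parallel: admittances add. Y = 1/R + jωC
Y = (0.000271 + j0.000131) S
|Y| = 0.000301 S → |Z| = 1/|Y| = 3320 Ω, ∠Z = −∠Y = -25.8°
I = V/|Z| = 5.2/3320 = 1.57 mA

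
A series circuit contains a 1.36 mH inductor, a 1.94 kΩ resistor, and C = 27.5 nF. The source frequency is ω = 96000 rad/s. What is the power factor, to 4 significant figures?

X_L = ωL = 130.6 Ω
X_C = 1/(ωC) = 378.8 Ω
Net reactance X = X_L − X_C = -248.2 Ω
Z = 1940 − j248.2 Ω
|Z| = √(1940² + 248.2²) = 1956 Ω
∠Z = arctan(-248.2/1940) = -7.292°
cos φ = cos(-7.292°) = 0.9919

0.9919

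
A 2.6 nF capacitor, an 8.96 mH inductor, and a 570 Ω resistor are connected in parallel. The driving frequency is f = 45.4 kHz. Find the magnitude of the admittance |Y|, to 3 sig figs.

ω = 2πf = 285300 rad/s
X_L = ωL = 2560 Ω
X_C = 1/(ωC) = 1350 Ω
Parallel: admittances add. Y = 1/R + 1/(jωL) + jωC
Y = (0.00175 + j0.000350) S
|Y| = 0.00179 S → |Z| = 1/|Y| = 559 Ω, ∠Z = −∠Y = -11.3°

1.79 mS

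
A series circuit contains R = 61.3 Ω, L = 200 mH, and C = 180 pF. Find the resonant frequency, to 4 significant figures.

ω₀ = 1/√(LC) = 1/√(0.2 × 1.8e-10) = 166700 rad/s
f₀ = ω₀/(2π) = 26.53 kHz

26.53 kHz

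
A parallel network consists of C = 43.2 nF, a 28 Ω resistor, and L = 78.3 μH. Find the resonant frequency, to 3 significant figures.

86.5 kHz

ω₀ = 1/√(LC) = 1/√(7.83e-05 × 4.32e-08) = 543700 rad/s
f₀ = ω₀/(2π) = 86.5 kHz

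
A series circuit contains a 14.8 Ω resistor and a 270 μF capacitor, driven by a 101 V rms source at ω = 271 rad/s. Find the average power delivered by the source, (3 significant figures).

372 W

X_C = 1/(ωC) = 13.7 Ω
Z = 14.8 − j13.7 Ω
|Z| = √(14.8² + 13.7²) = 20.1 Ω
∠Z = arctan(-13.7/14.8) = -42.7°
I = V/|Z| = 5.01 A
P = VI cos φ = 101 × 5.01 × cos(-42.7°) = 372 W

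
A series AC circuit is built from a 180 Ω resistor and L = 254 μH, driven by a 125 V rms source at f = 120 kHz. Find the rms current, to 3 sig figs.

ω = 2πf = 754000 rad/s
X_L = ωL = 192 Ω
Z = 180 + j192 Ω
|Z| = √(180² + 192²) = 263 Ω
I = V/|Z| = 125/263 = 476 mA

476 mA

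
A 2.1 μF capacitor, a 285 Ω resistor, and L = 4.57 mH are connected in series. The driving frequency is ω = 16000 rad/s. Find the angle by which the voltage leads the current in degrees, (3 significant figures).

X_L = ωL = 73.1 Ω
X_C = 1/(ωC) = 29.8 Ω
Net reactance X = X_L − X_C = 43.4 Ω
Z = 285 + j43.4 Ω
|Z| = √(285² + 43.4²) = 288 Ω
∠Z = arctan(43.4/285) = 8.65°

8.65°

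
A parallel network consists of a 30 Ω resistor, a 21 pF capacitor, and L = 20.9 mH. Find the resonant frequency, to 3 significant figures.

ω₀ = 1/√(LC) = 1/√(0.0209 × 2.1e-11) = 1.509e+06 rad/s
f₀ = ω₀/(2π) = 240 kHz

240 kHz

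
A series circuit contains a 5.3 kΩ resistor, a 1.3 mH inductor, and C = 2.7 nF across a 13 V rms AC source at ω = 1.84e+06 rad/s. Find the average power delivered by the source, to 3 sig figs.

27.2 mW

X_L = ωL = 2390 Ω
X_C = 1/(ωC) = 201 Ω
Net reactance X = X_L − X_C = 2190 Ω
Z = 5300 + j2190 Ω
|Z| = √(5300² + 2190²) = 5730 Ω
∠Z = arctan(2190/5300) = 22.5°
I = V/|Z| = 2.27 mA
P = VI cos φ = 13 × 0.00227 × cos(22.5°) = 27.2 mW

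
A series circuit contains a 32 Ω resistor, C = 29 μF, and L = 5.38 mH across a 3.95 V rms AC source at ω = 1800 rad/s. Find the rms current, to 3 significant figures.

118 mA

X_L = ωL = 9.68 Ω
X_C = 1/(ωC) = 19.2 Ω
Net reactance X = X_L − X_C = -9.47 Ω
Z = 32.0 − j9.47 Ω
|Z| = √(32.0² + 9.47²) = 33.4 Ω
I = V/|Z| = 3.95/33.4 = 118 mA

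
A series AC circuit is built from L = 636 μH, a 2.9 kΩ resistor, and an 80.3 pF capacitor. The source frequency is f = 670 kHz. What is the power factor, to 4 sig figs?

ω = 2πf = 4.21e+06 rad/s
X_L = ωL = 2677 Ω
X_C = 1/(ωC) = 2958 Ω
Net reactance X = X_L − X_C = -280.8 Ω
Z = 2900 − j280.8 Ω
|Z| = √(2900² + 280.8²) = 2914 Ω
∠Z = arctan(-280.8/2900) = -5.531°
cos φ = cos(-5.531°) = 0.9953

0.9953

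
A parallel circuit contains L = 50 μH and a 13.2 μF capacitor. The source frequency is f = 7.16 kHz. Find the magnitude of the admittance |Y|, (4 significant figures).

149.3 mS

ω = 2πf = 44990 rad/s
X_L = ωL = 2.249 Ω
X_C = 1/(ωC) = 1.684 Ω
Parallel: admittances add. Y = 1/(jωL) + jωC
Y = (0 + j0.1493) S
|Y| = 0.1493 S → |Z| = 1/|Y| = 6.699 Ω, ∠Z = −∠Y = -90.00°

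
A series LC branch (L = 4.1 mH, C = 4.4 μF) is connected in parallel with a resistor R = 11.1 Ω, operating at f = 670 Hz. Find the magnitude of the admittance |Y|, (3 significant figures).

94.1 mS

ω = 2πf = 4210 rad/s
X_L = ωL = 17.3 Ω
X_C = 1/(ωC) = 54.0 Ω
Branch 1: Z₁ = R = 11.1 Ω
Branch 2 (series LC): Z₂ = j(X_L − X_C) = −j36.7 Ω
Parallel: Z = Z₁Z₂/(Z₁+Z₂), |Z| = 10.6 Ω, ∠Z = -16.8°
|Y| = 1/|Z| = 94.1 mS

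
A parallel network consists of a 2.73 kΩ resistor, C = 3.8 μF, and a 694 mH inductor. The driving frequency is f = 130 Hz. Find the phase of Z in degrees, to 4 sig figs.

ω = 2πf = 816.8 rad/s
X_L = ωL = 566.9 Ω
X_C = 1/(ωC) = 322.2 Ω
Parallel: admittances add. Y = 1/R + 1/(jωL) + jωC
Y = (0.0003663 + j0.001340) S
|Y| = 0.001389 S → |Z| = 1/|Y| = 719.9 Ω, ∠Z = −∠Y = -74.71°

-74.71°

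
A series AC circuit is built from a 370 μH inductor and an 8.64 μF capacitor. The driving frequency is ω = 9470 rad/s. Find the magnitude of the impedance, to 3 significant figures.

8.72 Ω

X_L = ωL = 3.50 Ω
X_C = 1/(ωC) = 12.2 Ω
Net reactance X = X_L − X_C = -8.72 Ω
Z = − j8.72 Ω
|Z| = √(0² + 8.72²) = 8.72 Ω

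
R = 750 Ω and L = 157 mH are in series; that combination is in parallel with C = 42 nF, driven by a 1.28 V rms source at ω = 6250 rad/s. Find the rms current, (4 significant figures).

796.0 μA

X_L = ωL = 981.2 Ω
X_C = 1/(ωC) = 3810 Ω
Branch 1 (R+jX_L): Z₁ = 750.0 + j981.2 Ω, |Z₁| = 1235 Ω
Branch 2 (−jX_C): Z₂ = −j3810 Ω
Parallel: Z = Z₁Z₂/(Z₁+Z₂), |Z| = 1608 Ω, ∠Z = 37.76°
I = V/|Z| = 1.28/1608 = 796.0 μA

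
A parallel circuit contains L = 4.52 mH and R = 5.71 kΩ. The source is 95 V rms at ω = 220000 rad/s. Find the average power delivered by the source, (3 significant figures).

X_L = ωL = 994 Ω
Parallel: admittances add. Y = 1/R + 1/(jωL)
Y = (0.000175 − j0.00101) S
|Y| = 0.00102 S → |Z| = 1/|Y| = 980 Ω, ∠Z = −∠Y = 80.1°
I = V/|Z| = 97.0 mA
P = VI cos φ = 95 × 0.0970 × cos(80.1°) = 1.58 W

1.58 W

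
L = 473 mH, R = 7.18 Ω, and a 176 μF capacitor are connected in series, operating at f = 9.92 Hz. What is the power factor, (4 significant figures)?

ω = 2πf = 62.33 rad/s
X_L = ωL = 29.48 Ω
X_C = 1/(ωC) = 91.16 Ω
Net reactance X = X_L − X_C = -61.68 Ω
Z = 7.180 − j61.68 Ω
|Z| = √(7.180² + 61.68²) = 62.09 Ω
∠Z = arctan(-61.68/7.180) = -83.36°
cos φ = cos(-83.36°) = 0.1156

0.1156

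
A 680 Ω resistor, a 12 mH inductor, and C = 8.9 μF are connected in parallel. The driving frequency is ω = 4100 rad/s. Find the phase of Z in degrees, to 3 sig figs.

-84.8°

X_L = ωL = 49.2 Ω
X_C = 1/(ωC) = 27.4 Ω
Parallel: admittances add. Y = 1/R + 1/(jωL) + jωC
Y = (0.00147 + j0.0162) S
|Y| = 0.0162 S → |Z| = 1/|Y| = 61.6 Ω, ∠Z = −∠Y = -84.8°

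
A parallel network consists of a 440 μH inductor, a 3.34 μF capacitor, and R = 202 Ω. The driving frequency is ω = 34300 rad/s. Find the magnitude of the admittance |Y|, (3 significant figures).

X_L = ωL = 15.1 Ω
X_C = 1/(ωC) = 8.73 Ω
Parallel: admittances add. Y = 1/R + 1/(jωL) + jωC
Y = (0.00495 + j0.0483) S
|Y| = 0.0486 S → |Z| = 1/|Y| = 20.6 Ω, ∠Z = −∠Y = -84.1°

48.6 mS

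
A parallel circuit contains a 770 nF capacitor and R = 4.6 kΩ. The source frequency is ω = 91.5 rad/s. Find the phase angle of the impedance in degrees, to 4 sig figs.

X_C = 1/(ωC) = 14190 Ω
Parallel: admittances add. Y = 1/R + jωC
Y = (0.0002174 + j7.046e-05) S
|Y| = 0.0002285 S → |Z| = 1/|Y| = 4376 Ω, ∠Z = −∠Y = -17.96°

-17.96°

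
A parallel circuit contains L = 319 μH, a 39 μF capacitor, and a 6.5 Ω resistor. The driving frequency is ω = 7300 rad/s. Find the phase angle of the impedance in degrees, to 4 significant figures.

43.25°

X_L = ωL = 2.329 Ω
X_C = 1/(ωC) = 3.512 Ω
Parallel: admittances add. Y = 1/R + 1/(jωL) + jωC
Y = (0.1538 − j0.1447) S
|Y| = 0.2112 S → |Z| = 1/|Y| = 4.734 Ω, ∠Z = −∠Y = 43.25°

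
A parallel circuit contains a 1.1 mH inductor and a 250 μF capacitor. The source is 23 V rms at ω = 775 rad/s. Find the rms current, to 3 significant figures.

X_L = ωL = 0.853 Ω
X_C = 1/(ωC) = 5.16 Ω
Parallel: admittances add. Y = 1/(jωL) + jωC
Y = (0 − j0.979) S
|Y| = 0.979 S → |Z| = 1/|Y| = 1.02 Ω, ∠Z = −∠Y = 90.0°
I = V/|Z| = 23/1.02 = 22.5 A

22.5 A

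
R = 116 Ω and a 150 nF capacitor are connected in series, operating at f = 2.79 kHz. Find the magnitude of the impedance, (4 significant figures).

397.6 Ω

ω = 2πf = 17530 rad/s
X_C = 1/(ωC) = 380.3 Ω
Z = 116.0 − j380.3 Ω
|Z| = √(116.0² + 380.3²) = 397.6 Ω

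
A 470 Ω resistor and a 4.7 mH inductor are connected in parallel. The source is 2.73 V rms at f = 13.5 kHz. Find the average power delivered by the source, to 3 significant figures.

ω = 2πf = 84820 rad/s
X_L = ωL = 399 Ω
Parallel: admittances add. Y = 1/R + 1/(jωL)
Y = (0.00213 − j0.00251) S
|Y| = 0.00329 S → |Z| = 1/|Y| = 304 Ω, ∠Z = −∠Y = 49.7°
I = V/|Z| = 8.98 mA
P = VI cos φ = 2.73 × 0.00898 × cos(49.7°) = 15.9 mW

15.9 mW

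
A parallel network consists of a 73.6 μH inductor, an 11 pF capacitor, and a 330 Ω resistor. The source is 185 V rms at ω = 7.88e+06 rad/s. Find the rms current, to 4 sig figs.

637.2 mA

X_L = ωL = 580.0 Ω
X_C = 1/(ωC) = 11540 Ω
Parallel: admittances add. Y = 1/R + 1/(jωL) + jωC
Y = (0.003030 − j0.001638) S
|Y| = 0.003444 S → |Z| = 1/|Y| = 290.3 Ω, ∠Z = −∠Y = 28.39°
I = V/|Z| = 185/290.3 = 637.2 mA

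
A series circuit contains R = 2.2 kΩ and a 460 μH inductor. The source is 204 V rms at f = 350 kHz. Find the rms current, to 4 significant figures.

84.25 mA

ω = 2πf = 2.199e+06 rad/s
X_L = ωL = 1012 Ω
Z = 2200 + j1012 Ω
|Z| = √(2200² + 1012²) = 2421 Ω
I = V/|Z| = 204/2421 = 84.25 mA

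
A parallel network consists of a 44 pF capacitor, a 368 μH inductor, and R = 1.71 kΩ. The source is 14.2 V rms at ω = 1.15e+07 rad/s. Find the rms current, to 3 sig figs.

X_L = ωL = 4230 Ω
X_C = 1/(ωC) = 1980 Ω
Parallel: admittances add. Y = 1/R + 1/(jωL) + jωC
Y = (0.000585 + j0.000270) S
|Y| = 0.000644 S → |Z| = 1/|Y| = 1550 Ω, ∠Z = −∠Y = -24.8°
I = V/|Z| = 14.2/1550 = 9.14 mA

9.14 mA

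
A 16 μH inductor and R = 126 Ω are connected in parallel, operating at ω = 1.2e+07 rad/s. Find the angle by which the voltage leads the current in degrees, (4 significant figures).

33.27°

X_L = ωL = 192.0 Ω
Parallel: admittances add. Y = 1/R + 1/(jωL)
Y = (0.007937 − j0.005208) S
|Y| = 0.009493 S → |Z| = 1/|Y| = 105.3 Ω, ∠Z = −∠Y = 33.27°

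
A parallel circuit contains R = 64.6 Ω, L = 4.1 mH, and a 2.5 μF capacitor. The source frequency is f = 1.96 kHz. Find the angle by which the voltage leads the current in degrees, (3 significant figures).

-35.4°

ω = 2πf = 12320 rad/s
X_L = ωL = 50.5 Ω
X_C = 1/(ωC) = 32.5 Ω
Parallel: admittances add. Y = 1/R + 1/(jωL) + jωC
Y = (0.0155 + j0.0110) S
|Y| = 0.0190 S → |Z| = 1/|Y| = 52.7 Ω, ∠Z = −∠Y = -35.4°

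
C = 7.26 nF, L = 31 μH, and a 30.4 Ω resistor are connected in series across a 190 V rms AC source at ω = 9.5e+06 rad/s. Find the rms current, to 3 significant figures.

675 mA

X_L = ωL = 294 Ω
X_C = 1/(ωC) = 14.5 Ω
Net reactance X = X_L − X_C = 280 Ω
Z = 30.4 + j280 Ω
|Z| = √(30.4² + 280²) = 282 Ω
I = V/|Z| = 190/282 = 675 mA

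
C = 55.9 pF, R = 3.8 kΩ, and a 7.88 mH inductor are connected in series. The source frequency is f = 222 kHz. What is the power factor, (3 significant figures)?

ω = 2πf = 1.395e+06 rad/s
X_L = ωL = 11000 Ω
X_C = 1/(ωC) = 12800 Ω
Net reactance X = X_L − X_C = -1830 Ω
Z = 3800 − j1830 Ω
|Z| = √(3800² + 1830²) = 4220 Ω
∠Z = arctan(-1830/3800) = -25.8°
cos φ = cos(-25.8°) = 0.901

0.901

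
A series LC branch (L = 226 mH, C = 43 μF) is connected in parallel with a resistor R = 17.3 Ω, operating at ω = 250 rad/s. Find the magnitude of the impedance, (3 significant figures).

X_L = ωL = 56.5 Ω
X_C = 1/(ωC) = 93.0 Ω
Branch 1: Z₁ = R = 17.3 Ω
Branch 2 (series LC): Z₂ = j(X_L − X_C) = −j36.5 Ω
Parallel: Z = Z₁Z₂/(Z₁+Z₂), |Z| = 15.6 Ω, ∠Z = -25.3°

15.6 Ω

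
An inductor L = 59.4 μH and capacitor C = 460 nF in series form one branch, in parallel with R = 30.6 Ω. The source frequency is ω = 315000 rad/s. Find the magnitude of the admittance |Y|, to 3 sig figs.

90.8 mS

X_L = ωL = 18.7 Ω
X_C = 1/(ωC) = 6.90 Ω
Branch 1: Z₁ = R = 30.6 Ω
Branch 2 (series LC): Z₂ = j(X_L − X_C) = j11.8 Ω
Parallel: Z = Z₁Z₂/(Z₁+Z₂), |Z| = 11.0 Ω, ∠Z = 68.9°
|Y| = 1/|Z| = 90.8 mS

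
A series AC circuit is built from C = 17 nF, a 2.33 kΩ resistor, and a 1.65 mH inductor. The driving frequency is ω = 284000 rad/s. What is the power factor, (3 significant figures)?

X_L = ωL = 469 Ω
X_C = 1/(ωC) = 207 Ω
Net reactance X = X_L − X_C = 261 Ω
Z = 2330 + j261 Ω
|Z| = √(2330² + 261²) = 2340 Ω
∠Z = arctan(261/2330) = 6.40°
cos φ = cos(6.40°) = 0.994

0.994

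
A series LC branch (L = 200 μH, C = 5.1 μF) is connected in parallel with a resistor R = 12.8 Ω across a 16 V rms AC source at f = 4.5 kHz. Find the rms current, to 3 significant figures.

ω = 2πf = 28270 rad/s
X_L = ωL = 5.65 Ω
X_C = 1/(ωC) = 6.93 Ω
Branch 1: Z₁ = R = 12.8 Ω
Branch 2 (series LC): Z₂ = j(X_L − X_C) = −j1.28 Ω
Parallel: Z = Z₁Z₂/(Z₁+Z₂), |Z| = 1.27 Ω, ∠Z = -84.3°
I = V/|Z| = 16/1.27 = 12.6 A

12.6 A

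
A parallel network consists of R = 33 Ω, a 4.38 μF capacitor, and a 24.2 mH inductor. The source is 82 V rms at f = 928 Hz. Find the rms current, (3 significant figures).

ω = 2πf = 5831 rad/s
X_L = ωL = 141 Ω
X_C = 1/(ωC) = 39.2 Ω
Parallel: admittances add. Y = 1/R + 1/(jωL) + jωC
Y = (0.0303 + j0.0185) S
|Y| = 0.0355 S → |Z| = 1/|Y| = 28.2 Ω, ∠Z = −∠Y = -31.3°
I = V/|Z| = 82/28.2 = 2.91 A

2.91 A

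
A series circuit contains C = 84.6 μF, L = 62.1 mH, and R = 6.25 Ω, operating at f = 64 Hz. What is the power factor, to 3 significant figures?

ω = 2πf = 402.1 rad/s
X_L = ωL = 25.0 Ω
X_C = 1/(ωC) = 29.4 Ω
Net reactance X = X_L − X_C = -4.42 Ω
Z = 6.25 − j4.42 Ω
|Z| = √(6.25² + 4.42²) = 7.66 Ω
∠Z = arctan(-4.42/6.25) = -35.3°
cos φ = cos(-35.3°) = 0.816

0.816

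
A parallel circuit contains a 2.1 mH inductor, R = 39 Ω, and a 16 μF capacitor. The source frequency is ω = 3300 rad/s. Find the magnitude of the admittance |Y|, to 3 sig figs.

95.0 mS

X_L = ωL = 6.93 Ω
X_C = 1/(ωC) = 18.9 Ω
Parallel: admittances add. Y = 1/R + 1/(jωL) + jωC
Y = (0.0256 − j0.0915) S
|Y| = 0.0950 S → |Z| = 1/|Y| = 10.5 Ω, ∠Z = −∠Y = 74.3°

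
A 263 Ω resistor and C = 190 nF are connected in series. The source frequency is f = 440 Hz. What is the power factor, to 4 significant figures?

ω = 2πf = 2765 rad/s
X_C = 1/(ωC) = 1904 Ω
Z = 263.0 − j1904 Ω
|Z| = √(263.0² + 1904²) = 1922 Ω
∠Z = arctan(-1904/263.0) = -82.13°
cos φ = cos(-82.13°) = 0.1368

0.1368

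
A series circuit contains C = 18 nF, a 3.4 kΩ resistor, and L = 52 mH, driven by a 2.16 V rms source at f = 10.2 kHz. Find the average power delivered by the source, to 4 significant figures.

899.3 μW

ω = 2πf = 64090 rad/s
X_L = ωL = 3333 Ω
X_C = 1/(ωC) = 866.9 Ω
Net reactance X = X_L − X_C = 2466 Ω
Z = 3400 + j2466 Ω
|Z| = √(3400² + 2466²) = 4200 Ω
∠Z = arctan(2466/3400) = 35.95°
I = V/|Z| = 514.3 μA
P = VI cos φ = 2.16 × 0.0005143 × cos(35.95°) = 899.3 μW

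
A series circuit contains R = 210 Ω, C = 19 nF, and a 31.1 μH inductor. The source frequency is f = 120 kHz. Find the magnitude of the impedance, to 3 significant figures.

ω = 2πf = 754000 rad/s
X_L = ωL = 23.4 Ω
X_C = 1/(ωC) = 69.8 Ω
Net reactance X = X_L − X_C = -46.4 Ω
Z = 210 − j46.4 Ω
|Z| = √(210² + 46.4²) = 215 Ω

215 Ω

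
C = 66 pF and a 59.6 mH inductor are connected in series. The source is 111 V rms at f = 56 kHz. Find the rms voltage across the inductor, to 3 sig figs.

ω = 2πf = 351900 rad/s
X_L = ωL = 21000 Ω
X_C = 1/(ωC) = 43100 Ω
Net reactance X = X_L − X_C = -22100 Ω
Z = − j22100 Ω
|Z| = √(0² + 22100²) = 22100 Ω
I = V/|Z| = 5.02 mA
V_L = I·|Z_L| = 0.00502 × 21000 = 105 V

105 V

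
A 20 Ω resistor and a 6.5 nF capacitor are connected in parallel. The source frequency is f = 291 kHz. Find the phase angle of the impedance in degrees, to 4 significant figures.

ω = 2πf = 1.828e+06 rad/s
X_C = 1/(ωC) = 84.14 Ω
Parallel: admittances add. Y = 1/R + jωC
Y = (0.05000 + j0.01188) S
|Y| = 0.05139 S → |Z| = 1/|Y| = 19.46 Ω, ∠Z = −∠Y = -13.37°

-13.37°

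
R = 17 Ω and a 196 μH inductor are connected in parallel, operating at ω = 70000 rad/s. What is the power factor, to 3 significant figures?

X_L = ωL = 13.7 Ω
Parallel: admittances add. Y = 1/R + 1/(jωL)
Y = (0.0588 − j0.0729) S
|Y| = 0.0937 S → |Z| = 1/|Y| = 10.7 Ω, ∠Z = −∠Y = 51.1°
cos φ = cos(51.1°) = 0.628

0.628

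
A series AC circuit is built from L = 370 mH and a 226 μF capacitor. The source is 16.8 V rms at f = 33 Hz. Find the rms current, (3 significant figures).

ω = 2πf = 207.3 rad/s
X_L = ωL = 76.7 Ω
X_C = 1/(ωC) = 21.3 Ω
Net reactance X = X_L − X_C = 55.4 Ω
Z = j55.4 Ω
|Z| = √(0² + 55.4²) = 55.4 Ω
I = V/|Z| = 16.8/55.4 = 303 mA

303 mA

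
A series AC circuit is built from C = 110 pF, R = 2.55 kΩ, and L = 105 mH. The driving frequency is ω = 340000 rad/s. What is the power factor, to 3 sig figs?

X_L = ωL = 35700 Ω
X_C = 1/(ωC) = 26700 Ω
Net reactance X = X_L − X_C = 8960 Ω
Z = 2550 + j8960 Ω
|Z| = √(2550² + 8960²) = 9320 Ω
∠Z = arctan(8960/2550) = 74.1°
cos φ = cos(74.1°) = 0.274

0.274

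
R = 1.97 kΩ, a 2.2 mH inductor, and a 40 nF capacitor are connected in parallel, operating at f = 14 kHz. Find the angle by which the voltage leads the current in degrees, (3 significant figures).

72.9°

ω = 2πf = 87960 rad/s
X_L = ωL = 194 Ω
X_C = 1/(ωC) = 284 Ω
Parallel: admittances add. Y = 1/R + 1/(jωL) + jωC
Y = (0.000508 − j0.00165) S
|Y| = 0.00173 S → |Z| = 1/|Y| = 580 Ω, ∠Z = −∠Y = 72.9°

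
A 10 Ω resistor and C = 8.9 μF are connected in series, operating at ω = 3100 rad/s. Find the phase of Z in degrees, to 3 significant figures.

X_C = 1/(ωC) = 36.2 Ω
Z = 10.0 − j36.2 Ω
|Z| = √(10.0² + 36.2²) = 37.6 Ω
∠Z = arctan(-36.2/10.0) = -74.6°

-74.6°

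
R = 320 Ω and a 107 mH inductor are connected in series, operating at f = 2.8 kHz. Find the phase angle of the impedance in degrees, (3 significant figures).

ω = 2πf = 17590 rad/s
X_L = ωL = 1880 Ω
Z = 320 + j1880 Ω
|Z| = √(320² + 1880²) = 1910 Ω
∠Z = arctan(1880/320) = 80.4°

80.4°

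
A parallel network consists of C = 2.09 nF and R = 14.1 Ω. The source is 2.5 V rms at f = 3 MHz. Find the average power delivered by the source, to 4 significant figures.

ω = 2πf = 1.885e+07 rad/s
X_C = 1/(ωC) = 25.38 Ω
Parallel: admittances add. Y = 1/R + jωC
Y = (0.07092 + j0.03940) S
|Y| = 0.08113 S → |Z| = 1/|Y| = 12.33 Ω, ∠Z = −∠Y = -29.05°
I = V/|Z| = 202.8 mA
P = VI cos φ = 2.5 × 0.2028 × cos(-29.05°) = 443.3 mW

443.3 mW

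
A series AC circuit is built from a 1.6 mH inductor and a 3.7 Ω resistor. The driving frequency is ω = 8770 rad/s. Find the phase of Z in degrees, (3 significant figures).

75.2°

X_L = ωL = 14.0 Ω
Z = 3.70 + j14.0 Ω
|Z| = √(3.70² + 14.0²) = 14.5 Ω
∠Z = arctan(14.0/3.70) = 75.2°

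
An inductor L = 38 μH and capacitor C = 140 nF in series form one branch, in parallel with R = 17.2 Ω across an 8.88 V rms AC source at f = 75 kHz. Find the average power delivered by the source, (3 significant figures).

4.58 W

ω = 2πf = 471200 rad/s
X_L = ωL = 17.9 Ω
X_C = 1/(ωC) = 15.2 Ω
Branch 1: Z₁ = R = 17.2 Ω
Branch 2 (series LC): Z₂ = j(X_L − X_C) = j2.75 Ω
Parallel: Z = Z₁Z₂/(Z₁+Z₂), |Z| = 2.71 Ω, ∠Z = 80.9°
I = V/|Z| = 3.27 A
P = VI cos φ = 8.88 × 3.27 × cos(80.9°) = 4.58 W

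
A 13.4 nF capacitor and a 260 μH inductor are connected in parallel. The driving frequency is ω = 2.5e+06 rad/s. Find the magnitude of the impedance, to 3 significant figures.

31.3 Ω

X_L = ωL = 650 Ω
X_C = 1/(ωC) = 29.9 Ω
Parallel: admittances add. Y = 1/(jωL) + jωC
Y = (0 + j0.0320) S
|Y| = 0.0320 S → |Z| = 1/|Y| = 31.3 Ω, ∠Z = −∠Y = -90.0°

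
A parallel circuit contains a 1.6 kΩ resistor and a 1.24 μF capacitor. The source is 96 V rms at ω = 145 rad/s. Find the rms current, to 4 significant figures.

X_C = 1/(ωC) = 5562 Ω
Parallel: admittances add. Y = 1/R + jωC
Y = (0.0006250 + j0.0001798) S
|Y| = 0.0006503 S → |Z| = 1/|Y| = 1538 Ω, ∠Z = −∠Y = -16.05°
I = V/|Z| = 96/1538 = 62.43 mA

62.43 mA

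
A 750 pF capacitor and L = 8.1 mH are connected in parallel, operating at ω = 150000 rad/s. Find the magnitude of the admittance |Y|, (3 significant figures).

X_L = ωL = 1220 Ω
X_C = 1/(ωC) = 8890 Ω
Parallel: admittances add. Y = 1/(jωL) + jωC
Y = (0 − j0.000711) S
|Y| = 0.000711 S → |Z| = 1/|Y| = 1410 Ω, ∠Z = −∠Y = 90.0°

711 μS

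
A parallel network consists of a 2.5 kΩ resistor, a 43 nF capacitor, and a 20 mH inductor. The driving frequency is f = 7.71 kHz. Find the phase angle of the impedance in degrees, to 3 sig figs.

ω = 2πf = 48440 rad/s
X_L = ωL = 969 Ω
X_C = 1/(ωC) = 480 Ω
Parallel: admittances add. Y = 1/R + 1/(jωL) + jωC
Y = (0.000400 + j0.00105) S
|Y| = 0.00112 S → |Z| = 1/|Y| = 889 Ω, ∠Z = −∠Y = -69.2°

-69.2°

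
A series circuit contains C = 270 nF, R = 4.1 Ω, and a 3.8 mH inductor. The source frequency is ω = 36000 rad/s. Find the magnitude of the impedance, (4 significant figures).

34.17 Ω

X_L = ωL = 136.8 Ω
X_C = 1/(ωC) = 102.9 Ω
Net reactance X = X_L − X_C = 33.92 Ω
Z = 4.100 + j33.92 Ω
|Z| = √(4.100² + 33.92²) = 34.17 Ω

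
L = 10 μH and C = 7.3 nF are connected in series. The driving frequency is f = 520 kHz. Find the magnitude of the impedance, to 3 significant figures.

ω = 2πf = 3.267e+06 rad/s
X_L = ωL = 32.7 Ω
X_C = 1/(ωC) = 41.9 Ω
Net reactance X = X_L − X_C = -9.25 Ω
Z = − j9.25 Ω
|Z| = √(0² + 9.25²) = 9.25 Ω

9.25 Ω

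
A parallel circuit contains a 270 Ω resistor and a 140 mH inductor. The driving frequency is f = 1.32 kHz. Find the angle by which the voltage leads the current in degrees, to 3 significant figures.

13.1°

ω = 2πf = 8294 rad/s
X_L = ωL = 1160 Ω
Parallel: admittances add. Y = 1/R + 1/(jωL)
Y = (0.00370 − j0.000861) S
|Y| = 0.00380 S → |Z| = 1/|Y| = 263 Ω, ∠Z = −∠Y = 13.1°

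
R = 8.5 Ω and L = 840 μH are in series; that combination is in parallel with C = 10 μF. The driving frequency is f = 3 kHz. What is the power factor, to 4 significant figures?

0.1854

ω = 2πf = 18850 rad/s
X_L = ωL = 15.83 Ω
X_C = 1/(ωC) = 5.305 Ω
Branch 1 (R+jX_L): Z₁ = 8.500 + j15.83 Ω, |Z₁| = 17.97 Ω
Branch 2 (−jX_C): Z₂ = −j5.305 Ω
Parallel: Z = Z₁Z₂/(Z₁+Z₂), |Z| = 7.046 Ω, ∠Z = -79.31°
cos φ = cos(-79.31°) = 0.1854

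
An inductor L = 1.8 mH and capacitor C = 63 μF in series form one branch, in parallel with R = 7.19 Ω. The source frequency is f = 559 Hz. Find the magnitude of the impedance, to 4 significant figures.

ω = 2πf = 3512 rad/s
X_L = ωL = 6.322 Ω
X_C = 1/(ωC) = 4.519 Ω
Branch 1: Z₁ = R = 7.190 Ω
Branch 2 (series LC): Z₂ = j(X_L − X_C) = j1.803 Ω
Parallel: Z = Z₁Z₂/(Z₁+Z₂), |Z| = 1.749 Ω, ∠Z = 75.92°

1.749 Ω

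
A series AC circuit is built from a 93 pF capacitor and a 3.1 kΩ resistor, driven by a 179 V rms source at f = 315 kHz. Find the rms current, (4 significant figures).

28.62 mA

ω = 2πf = 1.979e+06 rad/s
X_C = 1/(ωC) = 5433 Ω
Z = 3100 − j5433 Ω
|Z| = √(3100² + 5433²) = 6255 Ω
I = V/|Z| = 179/6255 = 28.62 mA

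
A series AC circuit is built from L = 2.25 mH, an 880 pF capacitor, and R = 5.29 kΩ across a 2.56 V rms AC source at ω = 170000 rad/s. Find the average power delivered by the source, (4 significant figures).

512.1 μW

X_L = ωL = 382.5 Ω
X_C = 1/(ωC) = 6684 Ω
Net reactance X = X_L − X_C = -6302 Ω
Z = 5290 − j6302 Ω
|Z| = √(5290² + 6302²) = 8228 Ω
∠Z = arctan(-6302/5290) = -49.99°
I = V/|Z| = 311.1 μA
P = VI cos φ = 2.56 × 0.0003111 × cos(-49.99°) = 512.1 μW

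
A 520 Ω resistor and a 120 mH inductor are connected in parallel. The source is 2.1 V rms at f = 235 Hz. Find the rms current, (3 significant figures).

ω = 2πf = 1477 rad/s
X_L = ωL = 177 Ω
Parallel: admittances add. Y = 1/R + 1/(jωL)
Y = (0.00192 − j0.00564) S
|Y| = 0.00596 S → |Z| = 1/|Y| = 168 Ω, ∠Z = −∠Y = 71.2°
I = V/|Z| = 2.1/168 = 12.5 mA

12.5 mA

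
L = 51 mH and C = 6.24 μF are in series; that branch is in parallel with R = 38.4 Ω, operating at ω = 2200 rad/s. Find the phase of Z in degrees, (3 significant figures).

X_L = ωL = 112 Ω
X_C = 1/(ωC) = 72.8 Ω
Branch 1: Z₁ = R = 38.4 Ω
Branch 2 (series LC): Z₂ = j(X_L − X_C) = j39.4 Ω
Parallel: Z = Z₁Z₂/(Z₁+Z₂), |Z| = 27.5 Ω, ∠Z = 44.3°

44.3°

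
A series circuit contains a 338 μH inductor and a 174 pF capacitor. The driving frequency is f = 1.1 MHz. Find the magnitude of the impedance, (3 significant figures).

ω = 2πf = 6.912e+06 rad/s
X_L = ωL = 2340 Ω
X_C = 1/(ωC) = 832 Ω
Net reactance X = X_L − X_C = 1500 Ω
Z = j1500 Ω
|Z| = √(0² + 1500²) = 1500 Ω

1500 Ω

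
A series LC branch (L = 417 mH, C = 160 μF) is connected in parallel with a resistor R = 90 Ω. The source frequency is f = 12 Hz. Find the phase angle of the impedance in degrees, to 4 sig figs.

-60.24°

ω = 2πf = 75.40 rad/s
X_L = ωL = 31.44 Ω
X_C = 1/(ωC) = 82.89 Ω
Branch 1: Z₁ = R = 90.00 Ω
Branch 2 (series LC): Z₂ = j(X_L − X_C) = −j51.45 Ω
Parallel: Z = Z₁Z₂/(Z₁+Z₂), |Z| = 44.67 Ω, ∠Z = -60.24°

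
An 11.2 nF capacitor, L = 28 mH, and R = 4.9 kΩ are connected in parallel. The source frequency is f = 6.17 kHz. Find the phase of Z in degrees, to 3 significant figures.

67.3°

ω = 2πf = 38770 rad/s
X_L = ωL = 1090 Ω
X_C = 1/(ωC) = 2300 Ω
Parallel: admittances add. Y = 1/R + 1/(jωL) + jωC
Y = (0.000204 − j0.000487) S
|Y| = 0.000528 S → |Z| = 1/|Y| = 1890 Ω, ∠Z = −∠Y = 67.3°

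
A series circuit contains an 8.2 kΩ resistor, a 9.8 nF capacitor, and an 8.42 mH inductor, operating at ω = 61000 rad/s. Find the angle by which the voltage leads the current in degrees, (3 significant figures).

X_L = ωL = 514 Ω
X_C = 1/(ωC) = 1670 Ω
Net reactance X = X_L − X_C = -1160 Ω
Z = 8200 − j1160 Ω
|Z| = √(8200² + 1160²) = 8280 Ω
∠Z = arctan(-1160/8200) = -8.05°

-8.05°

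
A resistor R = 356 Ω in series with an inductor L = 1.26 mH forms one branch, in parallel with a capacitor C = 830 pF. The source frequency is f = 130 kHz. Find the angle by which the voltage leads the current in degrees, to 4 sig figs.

32.31°

ω = 2πf = 816800 rad/s
X_L = ωL = 1029 Ω
X_C = 1/(ωC) = 1475 Ω
Branch 1 (R+jX_L): Z₁ = 356.0 + j1029 Ω, |Z₁| = 1089 Ω
Branch 2 (−jX_C): Z₂ = −j1475 Ω
Parallel: Z = Z₁Z₂/(Z₁+Z₂), |Z| = 2815 Ω, ∠Z = 32.31°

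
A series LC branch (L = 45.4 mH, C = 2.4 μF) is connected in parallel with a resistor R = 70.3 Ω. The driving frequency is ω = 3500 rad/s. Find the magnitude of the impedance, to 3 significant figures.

34.7 Ω

X_L = ωL = 159 Ω
X_C = 1/(ωC) = 119 Ω
Branch 1: Z₁ = R = 70.3 Ω
Branch 2 (series LC): Z₂ = j(X_L − X_C) = j39.9 Ω
Parallel: Z = Z₁Z₂/(Z₁+Z₂), |Z| = 34.7 Ω, ∠Z = 60.5°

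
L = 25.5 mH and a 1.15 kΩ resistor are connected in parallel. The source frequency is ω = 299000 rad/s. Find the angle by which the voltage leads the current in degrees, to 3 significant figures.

X_L = ωL = 7620 Ω
Parallel: admittances add. Y = 1/R + 1/(jωL)
Y = (0.000870 − j0.000131) S
|Y| = 0.000879 S → |Z| = 1/|Y| = 1140 Ω, ∠Z = −∠Y = 8.58°

8.58°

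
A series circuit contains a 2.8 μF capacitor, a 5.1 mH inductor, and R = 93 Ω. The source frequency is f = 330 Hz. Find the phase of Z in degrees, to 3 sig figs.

ω = 2πf = 2073 rad/s
X_L = ωL = 10.6 Ω
X_C = 1/(ωC) = 172 Ω
Net reactance X = X_L − X_C = -162 Ω
Z = 93.0 − j162 Ω
|Z| = √(93.0² + 162²) = 187 Ω
∠Z = arctan(-162/93.0) = -60.1°

-60.1°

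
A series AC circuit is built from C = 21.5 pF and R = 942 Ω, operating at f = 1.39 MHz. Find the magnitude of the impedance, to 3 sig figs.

ω = 2πf = 8.734e+06 rad/s
X_C = 1/(ωC) = 5330 Ω
Z = 942 − j5330 Ω
|Z| = √(942² + 5330²) = 5410 Ω

5410 Ω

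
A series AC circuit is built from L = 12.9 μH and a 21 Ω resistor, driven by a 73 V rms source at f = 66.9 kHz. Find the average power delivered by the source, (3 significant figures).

238 W

ω = 2πf = 420300 rad/s
X_L = ωL = 5.42 Ω
Z = 21.0 + j5.42 Ω
|Z| = √(21.0² + 5.42²) = 21.7 Ω
∠Z = arctan(5.42/21.0) = 14.5°
I = V/|Z| = 3.37 A
P = VI cos φ = 73 × 3.37 × cos(14.5°) = 238 W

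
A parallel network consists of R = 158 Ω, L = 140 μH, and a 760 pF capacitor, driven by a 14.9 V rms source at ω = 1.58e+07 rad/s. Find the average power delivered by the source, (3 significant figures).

X_L = ωL = 2210 Ω
X_C = 1/(ωC) = 83.3 Ω
Parallel: admittances add. Y = 1/R + 1/(jωL) + jωC
Y = (0.00633 + j0.0116) S
|Y| = 0.0132 S → |Z| = 1/|Y| = 75.9 Ω, ∠Z = −∠Y = -61.3°
I = V/|Z| = 196 mA
P = VI cos φ = 14.9 × 0.196 × cos(-61.3°) = 1.41 W

1.41 W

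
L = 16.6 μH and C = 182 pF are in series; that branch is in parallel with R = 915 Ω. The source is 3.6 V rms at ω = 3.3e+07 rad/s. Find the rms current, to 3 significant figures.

10.2 mA

X_L = ωL = 548 Ω
X_C = 1/(ωC) = 167 Ω
Branch 1: Z₁ = R = 915 Ω
Branch 2 (series LC): Z₂ = j(X_L − X_C) = j381 Ω
Parallel: Z = Z₁Z₂/(Z₁+Z₂), |Z| = 352 Ω, ∠Z = 67.4°
I = V/|Z| = 3.6/352 = 10.2 mA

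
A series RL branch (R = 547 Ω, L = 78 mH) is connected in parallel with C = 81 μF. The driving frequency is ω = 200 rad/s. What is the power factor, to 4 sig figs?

X_L = ωL = 15.60 Ω
X_C = 1/(ωC) = 61.73 Ω
Branch 1 (R+jX_L): Z₁ = 547.0 + j15.60 Ω, |Z₁| = 547.2 Ω
Branch 2 (−jX_C): Z₂ = −j61.73 Ω
Parallel: Z = Z₁Z₂/(Z₁+Z₂), |Z| = 61.54 Ω, ∠Z = -83.55°
cos φ = cos(-83.55°) = 0.1124

0.1124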